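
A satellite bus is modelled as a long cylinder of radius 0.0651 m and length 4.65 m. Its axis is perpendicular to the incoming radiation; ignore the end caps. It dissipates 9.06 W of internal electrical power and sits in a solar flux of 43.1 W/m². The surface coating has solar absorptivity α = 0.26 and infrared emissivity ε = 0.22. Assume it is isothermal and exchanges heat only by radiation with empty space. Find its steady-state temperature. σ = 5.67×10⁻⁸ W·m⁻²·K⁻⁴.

At steady state, absorbed solar power + internal power = radiated power.
Absorbed: α·S·A_cross = 0.26·43.1·0.6054 = 6.784 W (cross-section 2rL).
Total input = 6.784 + 9.06 = 15.84 W.
Radiated: εσ·A_surf·T⁴ with A_surf = 2πrL = 1.902 m².
T⁴ = 15.84/(0.22·5.67×10⁻⁸·1.902) = 6.678×10⁸ K⁴.

T ≈ 161 K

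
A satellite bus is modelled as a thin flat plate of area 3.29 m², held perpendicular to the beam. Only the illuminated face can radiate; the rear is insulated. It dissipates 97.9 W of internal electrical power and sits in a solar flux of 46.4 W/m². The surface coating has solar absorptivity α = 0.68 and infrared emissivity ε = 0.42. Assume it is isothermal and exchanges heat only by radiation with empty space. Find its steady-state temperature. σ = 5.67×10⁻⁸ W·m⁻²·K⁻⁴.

At steady state, absorbed solar power + internal power = radiated power.
Absorbed: α·S·A_cross = 0.68·46.4·3.290 = 103.8 W (cross-section A).
Total input = 103.8 + 97.9 = 201.7 W.
Radiated: εσ·A_surf·T⁴ with A_surf = A = 3.290 m².
T⁴ = 201.7/(0.42·5.67×10⁻⁸·3.290) = 2.574×10⁹ K⁴.

T ≈ 225 K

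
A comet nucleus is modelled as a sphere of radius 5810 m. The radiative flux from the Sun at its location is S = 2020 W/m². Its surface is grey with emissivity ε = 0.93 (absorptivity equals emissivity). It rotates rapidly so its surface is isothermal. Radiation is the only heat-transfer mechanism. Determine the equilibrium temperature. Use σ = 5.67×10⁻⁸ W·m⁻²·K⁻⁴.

T ≈ 307 K

At equilibrium, absorbed power = emitted power.
Absorbing cross-section = πr² = 1.060×10⁸ m²; emitting surface = 4πr² = 4.242×10⁸ m² (ratio 4).
εS·A_cross = εσ·A_surf·T⁴  ⇒  T⁴ = S/(4σ)   (ε cancels).
T⁴ = 2020/(4·5.67×10⁻⁸) = 8.907×10⁹ K⁴.
T = (8.907×10⁹)^(1/4).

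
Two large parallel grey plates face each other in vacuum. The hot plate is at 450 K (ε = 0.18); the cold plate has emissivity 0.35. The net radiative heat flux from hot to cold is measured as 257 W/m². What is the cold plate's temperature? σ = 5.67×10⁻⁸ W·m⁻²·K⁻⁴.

q = σ(T₁⁴ − T₂⁴)/(1/ε₁ + 1/ε₂ − 1); denominator = 7.413.
T₂⁴ = T₁⁴ − q·(1/ε₁+1/ε₂−1)/σ = 4.101×10¹⁰ − 257·7.413/5.67×10⁻⁸
    = 7.407×10⁹ K⁴.

T₂ ≈ 293 K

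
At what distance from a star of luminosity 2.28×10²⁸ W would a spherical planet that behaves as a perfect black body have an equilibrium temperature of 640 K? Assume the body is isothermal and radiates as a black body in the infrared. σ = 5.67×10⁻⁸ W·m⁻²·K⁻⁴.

d ≈ 2.18×10¹¹ m

For an isothermal black-emitting sphere, (1−a)S·πr² = σ·4πr²·T⁴ ⇒ S = 4σT⁴/(1−a).
S = 4·5.67×10⁻⁸·(640)⁴/1.00 = 38050 W/m².
Flux falls as S = L/(4πd²), so d = √(L/(4πS)) = √(2.28×10²⁸/(4π·38050)).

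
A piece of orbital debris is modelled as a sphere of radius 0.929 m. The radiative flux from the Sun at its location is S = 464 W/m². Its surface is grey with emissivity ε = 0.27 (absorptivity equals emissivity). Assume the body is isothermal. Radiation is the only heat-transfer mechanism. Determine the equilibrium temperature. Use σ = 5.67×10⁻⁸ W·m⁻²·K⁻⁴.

T ≈ 213 K

At equilibrium, absorbed power = emitted power.
Absorbing cross-section = πr² = 2.711 m²; emitting surface = 4πr² = 10.85 m² (ratio 4).
εS·A_cross = εσ·A_surf·T⁴  ⇒  T⁴ = S/(4σ)   (ε cancels).
T⁴ = 464/(4·5.67×10⁻⁸) = 2.046×10⁹ K⁴.
T = (2.046×10⁹)^(1/4).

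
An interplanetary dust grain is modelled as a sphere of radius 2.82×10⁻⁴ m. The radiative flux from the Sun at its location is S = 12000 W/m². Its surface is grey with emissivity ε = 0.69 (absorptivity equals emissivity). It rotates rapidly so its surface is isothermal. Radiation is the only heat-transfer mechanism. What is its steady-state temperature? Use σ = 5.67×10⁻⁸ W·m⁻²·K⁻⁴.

At equilibrium, absorbed power = emitted power.
Absorbing cross-section = πr² = 2.498×10⁻⁷ m²; emitting surface = 4πr² = 9.993×10⁻⁷ m² (ratio 4).
εS·A_cross = εσ·A_surf·T⁴  ⇒  T⁴ = S/(4σ)   (ε cancels).
T⁴ = 12000/(4·5.67×10⁻⁸) = 5.291×10¹⁰ K⁴.
T = (5.291×10¹⁰)^(1/4).

T ≈ 480 K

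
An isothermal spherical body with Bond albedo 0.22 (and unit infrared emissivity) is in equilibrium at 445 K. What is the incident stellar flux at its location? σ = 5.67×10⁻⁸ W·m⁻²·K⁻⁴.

(1−a)S·πr² = σ·4πr²·T⁴ ⇒ S = 4σT⁴/(1−a).
S = 4·5.67×10⁻⁸·3.921×10¹⁰/0.780.

S ≈ 11400 W/m²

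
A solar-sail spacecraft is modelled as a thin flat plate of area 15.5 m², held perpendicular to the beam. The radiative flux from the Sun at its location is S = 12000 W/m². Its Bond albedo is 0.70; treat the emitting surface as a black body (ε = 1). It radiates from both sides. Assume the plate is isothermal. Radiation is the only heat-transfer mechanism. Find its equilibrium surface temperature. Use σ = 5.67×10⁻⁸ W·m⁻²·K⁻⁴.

At equilibrium, absorbed power = emitted power.
Absorbing cross-section = A = 15.50 m²; emitting surface = 2A = 31.00 m² (ratio 2).
(1−a)S·A_cross = εσ·A_surf·T⁴  ⇒  T⁴ = (1−a)S/(2σ).
T⁴ = 0.300·12000/(2·5.67×10⁻⁸) = 3.175×10¹⁰ K⁴.
T = (3.175×10¹⁰)^(1/4).

T ≈ 422 K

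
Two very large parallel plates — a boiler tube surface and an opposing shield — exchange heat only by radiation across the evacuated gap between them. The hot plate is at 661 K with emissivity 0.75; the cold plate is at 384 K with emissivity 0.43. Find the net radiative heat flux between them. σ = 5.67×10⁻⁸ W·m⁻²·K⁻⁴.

q ≈ 3610 W/m²

For two infinite grey parallel plates, q = σ(T₁⁴ − T₂⁴)/(1/ε₁ + 1/ε₂ − 1).
T₁⁴ − T₂⁴ = 1.909×10¹¹ − 2.174×10¹⁰ = 1.692×10¹¹ K⁴.
1/ε₁ + 1/ε₂ − 1 = 1.333 + 2.326 − 1 = 2.659.
q = 5.67×10⁻⁸ × 1.692×10¹¹ / 2.659.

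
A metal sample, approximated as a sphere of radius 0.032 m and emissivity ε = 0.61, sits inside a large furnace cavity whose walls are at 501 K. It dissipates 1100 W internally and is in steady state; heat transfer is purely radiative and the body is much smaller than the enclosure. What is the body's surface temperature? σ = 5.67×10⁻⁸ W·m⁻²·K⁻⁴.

T ≈ 1260 K

For a small grey body in a large enclosure, net radiated power = εσA(T⁴ − T_w⁴).
Steady state: P = εσA(T⁴ − T_w⁴) with A = 4πr² = 0.01287 m².
T⁴ = P/(εσA) + T_w⁴ = 1100/(0.61·5.67×10⁻⁸·0.01287) + (501)⁴
    = 2.472×10¹² + 6.300×10¹⁰ = 2.535×10¹² K⁴.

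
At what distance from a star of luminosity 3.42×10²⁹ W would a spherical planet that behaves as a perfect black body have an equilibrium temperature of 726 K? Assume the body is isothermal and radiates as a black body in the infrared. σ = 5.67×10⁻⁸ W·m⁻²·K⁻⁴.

d ≈ 6.57×10¹¹ m

For an isothermal black-emitting sphere, (1−a)S·πr² = σ·4πr²·T⁴ ⇒ S = 4σT⁴/(1−a).
S = 4·5.67×10⁻⁸·(726)⁴/1.00 = 63010 W/m².
Flux falls as S = L/(4πd²), so d = √(L/(4πS)) = √(3.42×10²⁹/(4π·63010)).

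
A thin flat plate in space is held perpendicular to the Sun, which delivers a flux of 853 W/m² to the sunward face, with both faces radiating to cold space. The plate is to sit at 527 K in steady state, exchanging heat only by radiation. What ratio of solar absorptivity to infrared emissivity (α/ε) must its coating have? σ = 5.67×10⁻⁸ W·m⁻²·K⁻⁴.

Balance: αS·A = εσ·2A·T⁴ ⇒ α/ε = 2σT⁴/S.
α/ε = 2·5.67×10⁻⁸·(527)⁴/853 = 2·5.67×10⁻⁸·7.713×10¹⁰/853.

α/ε ≈ 10.3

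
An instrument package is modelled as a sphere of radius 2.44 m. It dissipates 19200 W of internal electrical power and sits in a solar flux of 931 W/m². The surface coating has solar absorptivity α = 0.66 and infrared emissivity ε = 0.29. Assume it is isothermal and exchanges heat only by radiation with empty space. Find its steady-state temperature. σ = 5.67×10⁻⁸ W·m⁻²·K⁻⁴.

T ≈ 397 K

At steady state, absorbed solar power + internal power = radiated power.
Absorbed: α·S·A_cross = 0.66·931·18.70 = 11490 W (cross-section πr²).
Total input = 11490 + 19200 = 30690 W.
Radiated: εσ·A_surf·T⁴ with A_surf = 4πr² = 74.82 m².
T⁴ = 30690/(0.29·5.67×10⁻⁸·74.82) = 2.495×10¹⁰ K⁴.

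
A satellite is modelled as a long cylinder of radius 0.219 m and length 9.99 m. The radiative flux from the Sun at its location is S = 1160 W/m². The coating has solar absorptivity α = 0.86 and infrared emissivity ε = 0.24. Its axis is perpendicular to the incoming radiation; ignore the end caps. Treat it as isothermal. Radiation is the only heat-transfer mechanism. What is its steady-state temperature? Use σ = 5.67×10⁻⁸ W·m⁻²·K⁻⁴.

T ≈ 391 K

At equilibrium, absorbed power = emitted power.
Absorbing cross-section = 2rL = 4.376 m²; emitting surface = 2πrL = 13.75 m² (ratio π).
αS·A_cross = εσ·A_surf·T⁴  ⇒  T⁴ = αS/(ε·πσ).
T⁴ = 0.860·1160/(0.24·π·5.67×10⁻⁸) = 2.334×10¹⁰ K⁴.
T = (2.334×10¹⁰)^(1/4).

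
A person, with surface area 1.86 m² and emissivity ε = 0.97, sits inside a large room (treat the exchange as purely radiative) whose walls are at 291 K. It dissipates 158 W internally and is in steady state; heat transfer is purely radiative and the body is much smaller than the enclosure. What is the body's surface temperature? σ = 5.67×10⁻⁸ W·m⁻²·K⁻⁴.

T ≈ 306 K

For a small grey body in a large enclosure, net radiated power = εσA(T⁴ − T_w⁴).
Steady state: P = εσA(T⁴ − T_w⁴) with A = 1.86 m².
T⁴ = P/(εσA) + T_w⁴ = 158/(0.97·5.67×10⁻⁸·1.860) + (291)⁴
    = 1.545×10⁹ + 7.171×10⁹ = 8.715×10⁹ K⁴.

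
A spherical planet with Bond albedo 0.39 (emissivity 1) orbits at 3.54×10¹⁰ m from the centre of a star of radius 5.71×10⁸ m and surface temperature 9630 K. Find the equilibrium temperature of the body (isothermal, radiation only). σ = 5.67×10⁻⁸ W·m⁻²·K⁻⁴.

T ≈ 764 K

The star's surface emits σT_*⁴; at distance d the flux is S = σT_*⁴(R_*/d)².
S = 5.67×10⁻⁸·(9630)⁴·(5.71×10⁸/3.54×10¹⁰)² = 1.269×10⁵ W/m².
For an isothermal sphere T⁴ = (1−a)S/(4σ) = 3.412×10¹¹ K⁴.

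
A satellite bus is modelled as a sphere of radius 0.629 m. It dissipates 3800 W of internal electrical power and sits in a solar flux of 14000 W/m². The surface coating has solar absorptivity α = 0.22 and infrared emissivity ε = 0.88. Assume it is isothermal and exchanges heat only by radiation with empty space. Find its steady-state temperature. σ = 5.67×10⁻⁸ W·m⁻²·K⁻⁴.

T ≈ 419 K

At steady state, absorbed solar power + internal power = radiated power.
Absorbed: α·S·A_cross = 0.22·14000·1.243 = 3828 W (cross-section πr²).
Total input = 3828 + 3800 = 7628 W.
Radiated: εσ·A_surf·T⁴ with A_surf = 4πr² = 4.972 m².
T⁴ = 7628/(0.88·5.67×10⁻⁸·4.972) = 3.075×10¹⁰ K⁴.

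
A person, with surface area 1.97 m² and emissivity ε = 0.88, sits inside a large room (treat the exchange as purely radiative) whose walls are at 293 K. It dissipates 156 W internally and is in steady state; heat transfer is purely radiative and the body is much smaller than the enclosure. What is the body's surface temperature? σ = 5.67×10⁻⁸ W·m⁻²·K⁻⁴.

T ≈ 308 K

For a small grey body in a large enclosure, net radiated power = εσA(T⁴ − T_w⁴).
Steady state: P = εσA(T⁴ − T_w⁴) with A = 1.97 m².
T⁴ = P/(εσA) + T_w⁴ = 156/(0.88·5.67×10⁻⁸·1.970) + (293)⁴
    = 1.587×10⁹ + 7.370×10⁹ = 8.957×10⁹ K⁴.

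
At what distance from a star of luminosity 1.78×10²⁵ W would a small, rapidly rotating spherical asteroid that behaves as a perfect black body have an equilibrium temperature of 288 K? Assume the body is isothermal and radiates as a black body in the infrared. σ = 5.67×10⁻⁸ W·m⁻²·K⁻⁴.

For an isothermal black-emitting sphere, (1−a)S·πr² = σ·4πr²·T⁴ ⇒ S = 4σT⁴/(1−a).
S = 4·5.67×10⁻⁸·(288)⁴/1.00 = 1560 W/m².
Flux falls as S = L/(4πd²), so d = √(L/(4πS)) = √(1.78×10²⁵/(4π·1560)).

d ≈ 3.01×10¹⁰ m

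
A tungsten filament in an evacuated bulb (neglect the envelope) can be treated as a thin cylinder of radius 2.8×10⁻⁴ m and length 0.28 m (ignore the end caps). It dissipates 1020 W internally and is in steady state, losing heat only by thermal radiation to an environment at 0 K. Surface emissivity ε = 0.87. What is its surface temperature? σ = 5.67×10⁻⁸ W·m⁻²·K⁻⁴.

T ≈ 2550 K

Steady state: internal power = radiated power, P = εσA T⁴.
Radiating area A = 2πrL = 4.926×10⁻⁴ m².
T⁴ = P/(εσA) = 1020/(0.87·5.67×10⁻⁸·4.926×10⁻⁴) = 4.198×10¹³ K⁴.
T = (4.198×10¹³)^(1/4).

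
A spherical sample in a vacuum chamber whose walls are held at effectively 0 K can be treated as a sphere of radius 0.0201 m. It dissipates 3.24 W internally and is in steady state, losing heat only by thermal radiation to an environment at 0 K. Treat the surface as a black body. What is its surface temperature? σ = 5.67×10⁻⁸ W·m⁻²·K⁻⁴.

Steady state: internal power = radiated power, P = εσA T⁴.
Radiating area A = 4πr² = 0.005077 m².
T⁴ = P/(εσA) = 3.24/(1.0·5.67×10⁻⁸·0.005077) = 1.126×10¹⁰ K⁴.
T = (1.126×10¹⁰)^(1/4).

T ≈ 326 K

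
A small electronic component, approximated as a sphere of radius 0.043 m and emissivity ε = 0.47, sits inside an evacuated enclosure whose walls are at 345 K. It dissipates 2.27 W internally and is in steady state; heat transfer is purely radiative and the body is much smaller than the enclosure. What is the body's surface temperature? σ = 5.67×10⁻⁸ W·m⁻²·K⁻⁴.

T ≈ 365 K

For a small grey body in a large enclosure, net radiated power = εσA(T⁴ − T_w⁴).
Steady state: P = εσA(T⁴ − T_w⁴) with A = 4πr² = 0.02324 m².
T⁴ = P/(εσA) + T_w⁴ = 2.27/(0.47·5.67×10⁻⁸·0.02324) + (345)⁴
    = 3.666×10⁹ + 1.417×10¹⁰ = 1.783×10¹⁰ K⁴.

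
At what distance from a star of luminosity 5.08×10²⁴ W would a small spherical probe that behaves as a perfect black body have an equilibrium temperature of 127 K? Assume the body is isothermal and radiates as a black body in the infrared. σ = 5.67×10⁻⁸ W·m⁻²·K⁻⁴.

For an isothermal black-emitting sphere, (1−a)S·πr² = σ·4πr²·T⁴ ⇒ S = 4σT⁴/(1−a).
S = 4·5.67×10⁻⁸·(127)⁴/1.00 = 59.00 W/m².
Flux falls as S = L/(4πd²), so d = √(L/(4πS)) = √(5.08×10²⁴/(4π·59.00)).

d ≈ 8.28×10¹⁰ m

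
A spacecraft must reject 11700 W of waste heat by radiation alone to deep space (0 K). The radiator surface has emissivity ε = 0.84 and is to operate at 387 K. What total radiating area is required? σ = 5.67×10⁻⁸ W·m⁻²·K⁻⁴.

P = εσA T⁴ ⇒ A = P/(εσT⁴).
T⁴ = 2.243×10¹⁰ K⁴.
A = 11700/(0.84 × 5.67×10⁻⁸ × 2.243×10¹⁰).

A ≈ 11.0 m²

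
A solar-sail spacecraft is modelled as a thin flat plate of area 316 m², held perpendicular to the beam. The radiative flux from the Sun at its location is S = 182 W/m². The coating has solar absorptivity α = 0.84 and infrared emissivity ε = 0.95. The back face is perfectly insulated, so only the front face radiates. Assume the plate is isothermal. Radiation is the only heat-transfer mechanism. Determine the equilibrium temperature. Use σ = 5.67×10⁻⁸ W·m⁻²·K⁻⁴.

At equilibrium, absorbed power = emitted power.
Absorbing cross-section = A = 316.0 m²; emitting surface = A = 316.0 m² (ratio 1).
αS·A_cross = εσ·A_surf·T⁴  ⇒  T⁴ = αS/(ε·1σ).
T⁴ = 0.840·182/(0.95·1·5.67×10⁻⁸) = 2.838×10⁹ K⁴.
T = (2.838×10⁹)^(1/4).

T ≈ 231 K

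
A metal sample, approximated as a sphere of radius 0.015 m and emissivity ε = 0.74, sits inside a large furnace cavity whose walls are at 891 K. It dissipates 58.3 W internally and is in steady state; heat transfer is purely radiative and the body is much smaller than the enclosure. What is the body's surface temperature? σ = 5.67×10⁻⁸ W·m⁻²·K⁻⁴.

T ≈ 1030 K

For a small grey body in a large enclosure, net radiated power = εσA(T⁴ − T_w⁴).
Steady state: P = εσA(T⁴ − T_w⁴) with A = 4πr² = 0.002827 m².
T⁴ = P/(εσA) + T_w⁴ = 58.3/(0.74·5.67×10⁻⁸·0.002827) + (891)⁴
    = 4.914×10¹¹ + 6.302×10¹¹ = 1.122×10¹² K⁴.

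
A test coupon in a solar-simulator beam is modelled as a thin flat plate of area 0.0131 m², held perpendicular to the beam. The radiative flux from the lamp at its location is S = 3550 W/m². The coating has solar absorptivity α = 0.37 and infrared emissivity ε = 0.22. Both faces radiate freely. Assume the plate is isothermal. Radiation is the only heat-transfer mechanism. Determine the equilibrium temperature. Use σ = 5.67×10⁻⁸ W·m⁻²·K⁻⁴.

At equilibrium, absorbed power = emitted power.
Absorbing cross-section = A = 0.01310 m²; emitting surface = 2A = 0.02620 m² (ratio 2).
αS·A_cross = εσ·A_surf·T⁴  ⇒  T⁴ = αS/(ε·2σ).
T⁴ = 0.370·3550/(0.22·2·5.67×10⁻⁸) = 5.265×10¹⁰ K⁴.
T = (5.265×10¹⁰)^(1/4).

T ≈ 479 K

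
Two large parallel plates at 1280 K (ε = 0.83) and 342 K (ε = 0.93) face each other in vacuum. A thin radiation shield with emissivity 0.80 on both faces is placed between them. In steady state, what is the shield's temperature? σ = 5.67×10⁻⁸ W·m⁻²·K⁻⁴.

In steady state the net flux on the hot side equals that on the cold side.
σ(T₁⁴−T_s⁴)/D₁ = σ(T_s⁴−T₂⁴)/D₂, with D₁ = 1/ε₁+1/ε_s−1 = 1.455, D₂ = 1/ε_s+1/ε₂−1 = 1.325.
Solve for T_s⁴: T_s⁴ = (D₂·T₁⁴ + D₁·T₂⁴)/(D₁+D₂) = 1.287×10¹² K⁴.

T_s ≈ 1070 K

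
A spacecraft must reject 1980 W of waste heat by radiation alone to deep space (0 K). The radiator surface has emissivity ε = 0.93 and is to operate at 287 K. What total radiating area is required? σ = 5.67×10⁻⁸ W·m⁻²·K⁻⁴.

A ≈ 5.53 m²

P = εσA T⁴ ⇒ A = P/(εσT⁴).
T⁴ = 6.785×10⁹ K⁴.
A = 1980/(0.93 × 5.67×10⁻⁸ × 6.785×10⁹).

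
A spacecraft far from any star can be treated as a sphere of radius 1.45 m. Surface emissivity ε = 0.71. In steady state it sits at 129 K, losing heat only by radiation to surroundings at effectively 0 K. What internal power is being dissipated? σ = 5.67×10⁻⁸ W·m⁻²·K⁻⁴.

P ≈ 295 W

Steady state: P = εσA T⁴.
A = 4πr² = 26.42 m²; T⁴ = (129)⁴ = 2.769×10⁸ K⁴.
P = 0.71 × 5.67×10⁻⁸ × 26.42 × 2.769×10⁸.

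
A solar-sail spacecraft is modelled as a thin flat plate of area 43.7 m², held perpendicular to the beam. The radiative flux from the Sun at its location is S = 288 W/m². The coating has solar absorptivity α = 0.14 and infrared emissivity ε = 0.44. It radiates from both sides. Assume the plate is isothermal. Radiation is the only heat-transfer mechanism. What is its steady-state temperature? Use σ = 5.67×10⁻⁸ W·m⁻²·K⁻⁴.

At equilibrium, absorbed power = emitted power.
Absorbing cross-section = A = 43.70 m²; emitting surface = 2A = 87.40 m² (ratio 2).
αS·A_cross = εσ·A_surf·T⁴  ⇒  T⁴ = αS/(ε·2σ).
T⁴ = 0.140·288/(0.44·2·5.67×10⁻⁸) = 8.081×10⁸ K⁴.
T = (8.081×10⁸)^(1/4).

T ≈ 169 K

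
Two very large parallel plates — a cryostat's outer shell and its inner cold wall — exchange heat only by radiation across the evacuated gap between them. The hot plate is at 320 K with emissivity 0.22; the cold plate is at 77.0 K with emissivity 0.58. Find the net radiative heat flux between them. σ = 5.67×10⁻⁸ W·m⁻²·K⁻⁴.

q ≈ 112 W/m²

For two infinite grey parallel plates, q = σ(T₁⁴ − T₂⁴)/(1/ε₁ + 1/ε₂ − 1).
T₁⁴ − T₂⁴ = 1.049×10¹⁰ − 3.515×10⁷ = 1.045×10¹⁰ K⁴.
1/ε₁ + 1/ε₂ − 1 = 4.545 + 1.724 − 1 = 5.270.
q = 5.67×10⁻⁸ × 1.045×10¹⁰ / 5.270.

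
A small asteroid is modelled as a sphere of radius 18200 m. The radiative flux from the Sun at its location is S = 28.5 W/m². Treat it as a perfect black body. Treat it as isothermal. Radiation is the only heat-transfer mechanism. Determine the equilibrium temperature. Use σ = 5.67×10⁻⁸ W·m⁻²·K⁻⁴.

T ≈ 106 K

At equilibrium, absorbed power = emitted power.
Absorbing cross-section = πr² = 1.041×10⁹ m²; emitting surface = 4πr² = 4.162×10⁹ m² (ratio 4).
S·A_cross = εσ·A_surf·T⁴  ⇒  T⁴ = S/(4σ).
T⁴ = 1.00·28.5/(4·5.67×10⁻⁸) = 1.257×10⁸ K⁴.
T = (1.257×10⁸)^(1/4).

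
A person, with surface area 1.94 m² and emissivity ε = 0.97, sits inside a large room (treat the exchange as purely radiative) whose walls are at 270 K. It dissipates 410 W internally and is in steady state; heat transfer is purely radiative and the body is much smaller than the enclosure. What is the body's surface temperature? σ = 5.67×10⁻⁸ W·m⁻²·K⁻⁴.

T ≈ 309 K

For a small grey body in a large enclosure, net radiated power = εσA(T⁴ − T_w⁴).
Steady state: P = εσA(T⁴ − T_w⁴) with A = 1.94 m².
T⁴ = P/(εσA) + T_w⁴ = 410/(0.97·5.67×10⁻⁸·1.940) + (270)⁴
    = 3.843×10⁹ + 5.314×10⁹ = 9.157×10⁹ K⁴.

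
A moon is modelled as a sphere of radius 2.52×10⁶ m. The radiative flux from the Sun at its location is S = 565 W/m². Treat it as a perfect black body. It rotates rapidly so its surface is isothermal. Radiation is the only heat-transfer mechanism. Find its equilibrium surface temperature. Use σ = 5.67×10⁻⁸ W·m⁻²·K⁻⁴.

T ≈ 223 K

At equilibrium, absorbed power = emitted power.
Absorbing cross-section = πr² = 1.995×10¹³ m²; emitting surface = 4πr² = 7.980×10¹³ m² (ratio 4).
S·A_cross = εσ·A_surf·T⁴  ⇒  T⁴ = S/(4σ).
T⁴ = 1.00·565/(4·5.67×10⁻⁸) = 2.491×10⁹ K⁴.
T = (2.491×10⁹)^(1/4).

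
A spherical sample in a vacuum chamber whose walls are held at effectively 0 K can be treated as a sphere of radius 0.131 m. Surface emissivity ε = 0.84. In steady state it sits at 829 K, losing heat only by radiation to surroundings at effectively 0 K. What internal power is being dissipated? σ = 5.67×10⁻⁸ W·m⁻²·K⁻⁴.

Steady state: P = εσA T⁴.
A = 4πr² = 0.2157 m²; T⁴ = (829)⁴ = 4.723×10¹¹ K⁴.
P = 0.84 × 5.67×10⁻⁸ × 0.2157 × 4.723×10¹¹.

P ≈ 4850 W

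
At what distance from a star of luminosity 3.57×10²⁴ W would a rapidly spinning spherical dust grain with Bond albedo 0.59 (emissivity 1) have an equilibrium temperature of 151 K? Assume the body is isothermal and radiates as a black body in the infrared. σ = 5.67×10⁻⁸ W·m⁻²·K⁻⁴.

d ≈ 3.14×10¹⁰ m

For an isothermal black-emitting sphere, (1−a)S·πr² = σ·4πr²·T⁴ ⇒ S = 4σT⁴/(1−a).
S = 4·5.67×10⁻⁸·(151)⁴/0.410 = 287.6 W/m².
Flux falls as S = L/(4πd²), so d = √(L/(4πS)) = √(3.57×10²⁴/(4π·287.6)).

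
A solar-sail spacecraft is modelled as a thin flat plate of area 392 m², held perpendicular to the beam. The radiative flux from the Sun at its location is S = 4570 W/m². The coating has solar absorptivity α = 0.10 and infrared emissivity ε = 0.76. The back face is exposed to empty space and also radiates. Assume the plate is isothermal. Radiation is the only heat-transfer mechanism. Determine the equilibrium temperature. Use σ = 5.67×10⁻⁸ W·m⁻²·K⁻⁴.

At equilibrium, absorbed power = emitted power.
Absorbing cross-section = A = 392.0 m²; emitting surface = 2A = 784.0 m² (ratio 2).
αS·A_cross = εσ·A_surf·T⁴  ⇒  T⁴ = αS/(ε·2σ).
T⁴ = 0.100·4570/(0.76·2·5.67×10⁻⁸) = 5.303×10⁹ K⁴.
T = (5.303×10⁹)^(1/4).

T ≈ 270 K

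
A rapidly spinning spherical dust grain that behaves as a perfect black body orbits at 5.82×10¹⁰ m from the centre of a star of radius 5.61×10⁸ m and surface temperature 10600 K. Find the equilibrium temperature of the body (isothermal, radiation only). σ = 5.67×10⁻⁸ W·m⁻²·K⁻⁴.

T ≈ 736 K

The star's surface emits σT_*⁴; at distance d the flux is S = σT_*⁴(R_*/d)².
S = 5.67×10⁻⁸·(10600)⁴·(5.61×10⁸/5.82×10¹⁰)² = 66510 W/m².
For an isothermal sphere T⁴ = (1−a)S/(4σ) = 2.933×10¹¹ K⁴.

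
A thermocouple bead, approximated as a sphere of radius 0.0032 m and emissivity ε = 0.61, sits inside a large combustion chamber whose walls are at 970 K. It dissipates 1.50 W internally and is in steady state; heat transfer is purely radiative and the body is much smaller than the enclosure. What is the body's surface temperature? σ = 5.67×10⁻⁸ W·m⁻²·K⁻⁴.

For a small grey body in a large enclosure, net radiated power = εσA(T⁴ − T_w⁴).
Steady state: P = εσA(T⁴ − T_w⁴) with A = 4πr² = 1.287×10⁻⁴ m².
T⁴ = P/(εσA) + T_w⁴ = 1.50/(0.61·5.67×10⁻⁸·1.287×10⁻⁴) + (970)⁴
    = 3.370×10¹¹ + 8.853×10¹¹ = 1.222×10¹² K⁴.

T ≈ 1050 K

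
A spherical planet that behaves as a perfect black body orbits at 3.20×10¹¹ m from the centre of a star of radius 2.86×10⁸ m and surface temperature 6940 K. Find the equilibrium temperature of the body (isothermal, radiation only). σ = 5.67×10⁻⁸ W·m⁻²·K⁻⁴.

T ≈ 147 K

The star's surface emits σT_*⁴; at distance d the flux is S = σT_*⁴(R_*/d)².
S = 5.67×10⁻⁸·(6940)⁴·(2.86×10⁸/3.20×10¹¹)² = 105.1 W/m².
For an isothermal sphere T⁴ = (1−a)S/(4σ) = 4.632×10⁸ K⁴.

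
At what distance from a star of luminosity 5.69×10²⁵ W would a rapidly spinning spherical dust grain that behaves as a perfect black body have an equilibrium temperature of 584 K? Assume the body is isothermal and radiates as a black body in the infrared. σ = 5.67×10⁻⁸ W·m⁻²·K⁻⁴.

For an isothermal black-emitting sphere, (1−a)S·πr² = σ·4πr²·T⁴ ⇒ S = 4σT⁴/(1−a).
S = 4·5.67×10⁻⁸·(584)⁴/1.00 = 26380 W/m².
Flux falls as S = L/(4πd²), so d = √(L/(4πS)) = √(5.69×10²⁵/(4π·26380)).

d ≈ 1.31×10¹⁰ m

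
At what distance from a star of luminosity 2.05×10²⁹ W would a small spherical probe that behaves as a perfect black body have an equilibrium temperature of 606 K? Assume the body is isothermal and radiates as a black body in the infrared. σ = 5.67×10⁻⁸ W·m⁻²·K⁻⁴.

d ≈ 7.30×10¹¹ m

For an isothermal black-emitting sphere, (1−a)S·πr² = σ·4πr²·T⁴ ⇒ S = 4σT⁴/(1−a).
S = 4·5.67×10⁻⁸·(606)⁴/1.00 = 30590 W/m².
Flux falls as S = L/(4πd²), so d = √(L/(4πS)) = √(2.05×10²⁹/(4π·30590)).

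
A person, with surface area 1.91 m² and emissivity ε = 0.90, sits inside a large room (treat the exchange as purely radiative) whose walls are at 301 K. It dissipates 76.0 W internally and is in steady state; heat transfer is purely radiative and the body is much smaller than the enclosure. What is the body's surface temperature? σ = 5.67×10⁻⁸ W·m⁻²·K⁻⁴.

For a small grey body in a large enclosure, net radiated power = εσA(T⁴ − T_w⁴).
Steady state: P = εσA(T⁴ − T_w⁴) with A = 1.91 m².
T⁴ = P/(εσA) + T_w⁴ = 76.0/(0.90·5.67×10⁻⁸·1.910) + (301)⁴
    = 7.797×10⁸ + 8.209×10⁹ = 8.988×10⁹ K⁴.

T ≈ 308 K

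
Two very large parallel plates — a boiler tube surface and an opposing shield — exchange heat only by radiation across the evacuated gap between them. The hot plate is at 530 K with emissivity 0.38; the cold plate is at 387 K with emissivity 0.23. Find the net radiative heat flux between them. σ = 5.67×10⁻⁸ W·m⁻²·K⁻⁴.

q ≈ 536 W/m²

For two infinite grey parallel plates, q = σ(T₁⁴ − T₂⁴)/(1/ε₁ + 1/ε₂ − 1).
T₁⁴ − T₂⁴ = 7.890×10¹⁰ − 2.243×10¹⁰ = 5.647×10¹⁰ K⁴.
1/ε₁ + 1/ε₂ − 1 = 2.632 + 4.348 − 1 = 5.979.
q = 5.67×10⁻⁸ × 5.647×10¹⁰ / 5.979.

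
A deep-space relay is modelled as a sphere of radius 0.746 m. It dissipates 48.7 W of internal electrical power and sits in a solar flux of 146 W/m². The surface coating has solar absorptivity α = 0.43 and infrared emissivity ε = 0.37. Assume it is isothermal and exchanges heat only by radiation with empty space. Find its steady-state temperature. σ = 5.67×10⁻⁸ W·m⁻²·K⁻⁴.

At steady state, absorbed solar power + internal power = radiated power.
Absorbed: α·S·A_cross = 0.43·146·1.748 = 109.8 W (cross-section πr²).
Total input = 109.8 + 48.7 = 158.5 W.
Radiated: εσ·A_surf·T⁴ with A_surf = 4πr² = 6.993 m².
T⁴ = 158.5/(0.37·5.67×10⁻⁸·6.993) = 1.080×10⁹ K⁴.

T ≈ 181 K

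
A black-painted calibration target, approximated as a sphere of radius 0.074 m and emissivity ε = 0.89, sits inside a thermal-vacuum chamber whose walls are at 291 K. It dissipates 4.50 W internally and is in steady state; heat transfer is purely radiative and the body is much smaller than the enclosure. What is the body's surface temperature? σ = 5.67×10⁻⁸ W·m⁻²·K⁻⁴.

T ≈ 303 K

For a small grey body in a large enclosure, net radiated power = εσA(T⁴ − T_w⁴).
Steady state: P = εσA(T⁴ − T_w⁴) with A = 4πr² = 0.06881 m².
T⁴ = P/(εσA) + T_w⁴ = 4.50/(0.89·5.67×10⁻⁸·0.06881) + (291)⁴
    = 1.296×10⁹ + 7.171×10⁹ = 8.467×10⁹ K⁴.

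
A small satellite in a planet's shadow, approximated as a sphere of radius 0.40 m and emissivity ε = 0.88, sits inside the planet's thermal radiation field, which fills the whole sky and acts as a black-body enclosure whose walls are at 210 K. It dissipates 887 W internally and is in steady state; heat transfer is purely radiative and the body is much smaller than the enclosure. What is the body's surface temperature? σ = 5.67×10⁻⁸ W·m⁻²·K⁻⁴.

For a small grey body in a large enclosure, net radiated power = εσA(T⁴ − T_w⁴).
Steady state: P = εσA(T⁴ − T_w⁴) with A = 4πr² = 2.011 m².
T⁴ = P/(εσA) + T_w⁴ = 887/(0.88·5.67×10⁻⁸·2.011) + (210)⁴
    = 8.842×10⁹ + 1.945×10⁹ = 1.079×10¹⁰ K⁴.

T ≈ 322 K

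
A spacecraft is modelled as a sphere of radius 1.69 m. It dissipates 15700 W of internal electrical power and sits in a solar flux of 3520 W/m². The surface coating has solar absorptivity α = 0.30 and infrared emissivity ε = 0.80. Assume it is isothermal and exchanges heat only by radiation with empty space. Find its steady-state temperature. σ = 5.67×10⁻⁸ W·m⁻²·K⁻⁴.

At steady state, absorbed solar power + internal power = radiated power.
Absorbed: α·S·A_cross = 0.30·3520·8.973 = 9475 W (cross-section πr²).
Total input = 9475 + 15700 = 25180 W.
Radiated: εσ·A_surf·T⁴ with A_surf = 4πr² = 35.89 m².
T⁴ = 25180/(0.80·5.67×10⁻⁸·35.89) = 1.546×10¹⁰ K⁴.

T ≈ 353 K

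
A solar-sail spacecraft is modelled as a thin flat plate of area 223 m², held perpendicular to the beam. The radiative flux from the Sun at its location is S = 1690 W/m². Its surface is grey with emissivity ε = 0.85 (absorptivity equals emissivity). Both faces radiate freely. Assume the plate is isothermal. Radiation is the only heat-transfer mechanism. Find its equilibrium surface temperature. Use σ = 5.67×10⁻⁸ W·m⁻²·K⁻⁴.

T ≈ 349 K

At equilibrium, absorbed power = emitted power.
Absorbing cross-section = A = 223.0 m²; emitting surface = 2A = 446.0 m² (ratio 2).
εS·A_cross = εσ·A_surf·T⁴  ⇒  T⁴ = S/(2σ)   (ε cancels).
T⁴ = 1690/(2·5.67×10⁻⁸) = 1.490×10¹⁰ K⁴.
T = (1.490×10¹⁰)^(1/4).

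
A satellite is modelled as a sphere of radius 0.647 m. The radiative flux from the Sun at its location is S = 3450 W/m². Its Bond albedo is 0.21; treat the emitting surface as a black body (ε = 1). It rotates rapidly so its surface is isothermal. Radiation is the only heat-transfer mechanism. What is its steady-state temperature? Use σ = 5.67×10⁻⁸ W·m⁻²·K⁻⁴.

At equilibrium, absorbed power = emitted power.
Absorbing cross-section = πr² = 1.315 m²; emitting surface = 4πr² = 5.260 m² (ratio 4).
(1−a)S·A_cross = εσ·A_surf·T⁴  ⇒  T⁴ = (1−a)S/(4σ).
T⁴ = 0.790·3450/(4·5.67×10⁻⁸) = 1.202×10¹⁰ K⁴.
T = (1.202×10¹⁰)^(1/4).

T ≈ 331 K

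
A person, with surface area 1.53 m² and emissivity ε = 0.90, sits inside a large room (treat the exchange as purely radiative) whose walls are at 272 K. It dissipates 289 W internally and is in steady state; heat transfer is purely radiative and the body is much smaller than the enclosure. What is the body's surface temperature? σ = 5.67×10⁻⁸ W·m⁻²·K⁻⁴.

T ≈ 309 K

For a small grey body in a large enclosure, net radiated power = εσA(T⁴ − T_w⁴).
Steady state: P = εσA(T⁴ − T_w⁴) with A = 1.53 m².
T⁴ = P/(εσA) + T_w⁴ = 289/(0.90·5.67×10⁻⁸·1.530) + (272)⁴
    = 3.702×10⁹ + 5.474×10⁹ = 9.175×10⁹ K⁴.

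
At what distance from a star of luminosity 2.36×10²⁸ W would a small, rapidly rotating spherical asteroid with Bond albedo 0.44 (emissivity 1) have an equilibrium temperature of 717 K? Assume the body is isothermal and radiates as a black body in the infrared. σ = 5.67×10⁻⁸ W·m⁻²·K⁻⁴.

d ≈ 1.32×10¹¹ m

For an isothermal black-emitting sphere, (1−a)S·πr² = σ·4πr²·T⁴ ⇒ S = 4σT⁴/(1−a).
S = 4·5.67×10⁻⁸·(717)⁴/0.560 = 1.070×10⁵ W/m².
Flux falls as S = L/(4πd²), so d = √(L/(4πS)) = √(2.36×10²⁸/(4π·1.070×10⁵)).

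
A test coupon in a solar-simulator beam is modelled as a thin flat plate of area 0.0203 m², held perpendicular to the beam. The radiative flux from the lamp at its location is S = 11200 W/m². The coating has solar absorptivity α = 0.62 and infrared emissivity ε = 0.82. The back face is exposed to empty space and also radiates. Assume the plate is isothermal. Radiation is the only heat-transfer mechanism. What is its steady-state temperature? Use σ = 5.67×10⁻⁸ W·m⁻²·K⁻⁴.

T ≈ 523 K

At equilibrium, absorbed power = emitted power.
Absorbing cross-section = A = 0.02030 m²; emitting surface = 2A = 0.04060 m² (ratio 2).
αS·A_cross = εσ·A_surf·T⁴  ⇒  T⁴ = αS/(ε·2σ).
T⁴ = 0.620·11200/(0.82·2·5.67×10⁻⁸) = 7.468×10¹⁰ K⁴.
T = (7.468×10¹⁰)^(1/4).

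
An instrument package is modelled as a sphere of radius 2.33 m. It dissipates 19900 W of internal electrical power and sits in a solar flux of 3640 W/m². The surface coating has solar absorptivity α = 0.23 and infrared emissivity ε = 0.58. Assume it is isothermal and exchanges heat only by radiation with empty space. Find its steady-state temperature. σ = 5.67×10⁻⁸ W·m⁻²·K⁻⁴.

At steady state, absorbed solar power + internal power = radiated power.
Absorbed: α·S·A_cross = 0.23·3640·17.06 = 14280 W (cross-section πr²).
Total input = 14280 + 19900 = 34180 W.
Radiated: εσ·A_surf·T⁴ with A_surf = 4πr² = 68.22 m².
T⁴ = 34180/(0.58·5.67×10⁻⁸·68.22) = 1.523×10¹⁰ K⁴.

T ≈ 351 K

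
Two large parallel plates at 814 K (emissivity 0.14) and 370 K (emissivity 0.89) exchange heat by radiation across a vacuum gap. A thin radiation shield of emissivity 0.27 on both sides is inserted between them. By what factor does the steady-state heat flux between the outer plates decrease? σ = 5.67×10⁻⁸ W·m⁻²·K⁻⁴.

factor ≈ 1.88

Without shield: q₀ = σΔ(T⁴)/(1/ε₁+1/ε₂−1) with denominator 7.266.
With shield the two gaps are in series; the resistances add: (1/ε₁+1/ε_s−1)+(1/ε_s+1/ε₂−1) = 9.847+3.827 = 13.67.
Heat-flux ratio q₀/q = 13.67/7.266.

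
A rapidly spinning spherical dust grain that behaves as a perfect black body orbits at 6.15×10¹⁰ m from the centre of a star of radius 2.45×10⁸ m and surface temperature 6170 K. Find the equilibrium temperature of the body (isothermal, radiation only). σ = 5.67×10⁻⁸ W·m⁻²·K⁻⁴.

T ≈ 275 K

The star's surface emits σT_*⁴; at distance d the flux is S = σT_*⁴(R_*/d)².
S = 5.67×10⁻⁸·(6170)⁴·(2.45×10⁸/6.15×10¹⁰)² = 1304 W/m².
For an isothermal sphere T⁴ = (1−a)S/(4σ) = 5.750×10⁹ K⁴.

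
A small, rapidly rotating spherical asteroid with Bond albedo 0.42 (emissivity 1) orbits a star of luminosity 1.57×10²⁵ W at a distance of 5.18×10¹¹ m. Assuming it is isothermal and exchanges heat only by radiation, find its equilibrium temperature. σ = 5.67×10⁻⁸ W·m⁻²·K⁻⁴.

T ≈ 58.7 K

First find the stellar flux at distance d: S = L/(4πd²) = 1.57×10²⁵/(4π·(5.18×10¹¹)²) = 4.656 W/m².
For an isothermal sphere, absorbed (1−a)S·πr² = emitted σ·4πr²·T⁴, so T⁴ = (1−a)S/(4σ).
T⁴ = 0.580·4.656/(4·5.67×10⁻⁸) = 1.191×10⁷ K⁴.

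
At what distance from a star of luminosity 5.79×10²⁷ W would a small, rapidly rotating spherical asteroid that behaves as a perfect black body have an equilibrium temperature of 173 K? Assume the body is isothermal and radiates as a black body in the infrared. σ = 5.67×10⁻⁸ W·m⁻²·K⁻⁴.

For an isothermal black-emitting sphere, (1−a)S·πr² = σ·4πr²·T⁴ ⇒ S = 4σT⁴/(1−a).
S = 4·5.67×10⁻⁸·(173)⁴/1.00 = 203.2 W/m².
Flux falls as S = L/(4πd²), so d = √(L/(4πS)) = √(5.79×10²⁷/(4π·203.2)).

d ≈ 1.51×10¹² m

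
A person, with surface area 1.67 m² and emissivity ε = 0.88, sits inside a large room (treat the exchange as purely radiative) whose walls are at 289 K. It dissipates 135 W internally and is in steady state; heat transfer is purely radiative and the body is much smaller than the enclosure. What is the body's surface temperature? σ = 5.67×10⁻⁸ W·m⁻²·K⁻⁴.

For a small grey body in a large enclosure, net radiated power = εσA(T⁴ − T_w⁴).
Steady state: P = εσA(T⁴ − T_w⁴) with A = 1.67 m².
T⁴ = P/(εσA) + T_w⁴ = 135/(0.88·5.67×10⁻⁸·1.670) + (289)⁴
    = 1.620×10⁹ + 6.976×10⁹ = 8.596×10⁹ K⁴.

T ≈ 304 K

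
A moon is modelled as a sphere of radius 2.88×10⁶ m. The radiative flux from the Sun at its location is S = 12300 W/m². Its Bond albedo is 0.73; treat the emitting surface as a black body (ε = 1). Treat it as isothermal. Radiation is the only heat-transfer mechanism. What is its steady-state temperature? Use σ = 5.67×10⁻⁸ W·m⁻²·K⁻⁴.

T ≈ 348 K

At equilibrium, absorbed power = emitted power.
Absorbing cross-section = πr² = 2.606×10¹³ m²; emitting surface = 4πr² = 1.042×10¹⁴ m² (ratio 4).
(1−a)S·A_cross = εσ·A_surf·T⁴  ⇒  T⁴ = (1−a)S/(4σ).
T⁴ = 0.270·12300/(4·5.67×10⁻⁸) = 1.464×10¹⁰ K⁴.
T = (1.464×10¹⁰)^(1/4).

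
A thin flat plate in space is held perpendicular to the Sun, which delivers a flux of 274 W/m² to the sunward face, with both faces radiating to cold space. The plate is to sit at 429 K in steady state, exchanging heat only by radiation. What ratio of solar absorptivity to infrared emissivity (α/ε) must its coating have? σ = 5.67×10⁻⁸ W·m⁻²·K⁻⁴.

Balance: αS·A = εσ·2A·T⁴ ⇒ α/ε = 2σT⁴/S.
α/ε = 2·5.67×10⁻⁸·(429)⁴/274 = 2·5.67×10⁻⁸·3.387×10¹⁰/274.

α/ε ≈ 14.0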